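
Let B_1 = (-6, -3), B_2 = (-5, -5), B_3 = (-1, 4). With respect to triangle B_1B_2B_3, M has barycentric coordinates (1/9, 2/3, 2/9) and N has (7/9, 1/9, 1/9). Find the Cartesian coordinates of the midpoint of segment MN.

(-43/9, -47/18)

Barycentric coordinates of the midpoint are the average: (4/9, 7/18, 1/6).
Converting: (4/9)·B_1 + (7/18)·B_2 + (1/6)·B_3 = (-43/9, -47/18).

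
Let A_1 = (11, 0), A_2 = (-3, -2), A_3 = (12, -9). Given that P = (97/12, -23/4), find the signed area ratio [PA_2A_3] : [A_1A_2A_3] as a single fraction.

1/6

[A_1A_2A_3] = ½·(11·(-2−(-9)) + (-3)·(-9−0) + 12·(0−(-2))) = ½·(77 + 27 + 24) = 64.
[PA_2A_3] = ½·((97/12)·(-2−(-9)) + (-3)·(-9−(-23/4)) + 12·(-23/4−(-2))) = ½·(679/12 + 39/4 − 45) = 32/3, so the ratio is (32/3)/64 = 1/6.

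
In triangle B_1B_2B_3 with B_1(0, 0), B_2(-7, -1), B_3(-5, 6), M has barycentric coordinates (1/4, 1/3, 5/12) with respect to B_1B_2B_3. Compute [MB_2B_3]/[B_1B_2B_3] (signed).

1/4

The signed ratio [MB_2B_3]/[B_1B_2B_3] equals the barycentric coordinate of M at vertex B_1, which is 1/4.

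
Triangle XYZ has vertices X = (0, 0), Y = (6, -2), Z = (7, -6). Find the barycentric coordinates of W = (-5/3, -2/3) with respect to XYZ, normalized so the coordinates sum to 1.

Signed area of the reference triangle: [XYZ] = ½·(0·(-2−(-6)) + 6·(-6−0) + 7·(0−(-2))) = ½·(0 − 36 + 14) = -11.
[WYZ] = ½·((-5/3)·(-2−(-6)) + 6·(-6−(-2/3)) + 7·(-2/3−(-2))) = ½·(-20/3 − 32 + 28/3) = -44/3, so the X-coordinate is (-44/3)/(-11) = 4/3.
[XWZ] = ½·(0·(-2/3−(-6)) + (-5/3)·(-6−0) + 7·(0−(-2/3))) = ½·(0 + 10 + 14/3) = 22/3, so the Y-coordinate is -2/3.
[XYW] = ½·(0·(-2−(-2/3)) + 6·(-2/3−0) + (-5/3)·(0−(-2))) = ½·(0 − 4 − 10/3) = -11/3, so the Z-coordinate is 1/3.
Check: 4/3 − 2/3 + 1/3 = 1.

(4/3, -2/3, 1/3)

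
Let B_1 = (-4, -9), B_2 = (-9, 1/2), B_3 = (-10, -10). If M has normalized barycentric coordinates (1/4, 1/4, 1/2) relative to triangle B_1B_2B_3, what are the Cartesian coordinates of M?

(-33/4, -57/8)

M = (1/4)·B_1 + (1/4)·B_2 + (1/2)·B_3.
x-coordinate: (1/4)·(-4) + (1/4)·(-9) + (1/2)·(-10) = -33/4.
y-coordinate: (1/4)·(-9) + (1/4)·(1/2) + (1/2)·(-10) = -57/8.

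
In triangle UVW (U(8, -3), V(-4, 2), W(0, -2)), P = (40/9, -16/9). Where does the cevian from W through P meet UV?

(5, -7/4)

Barycentric coordinates of P with respect to UVW: (2/3, 2/9, 1/9).
On side UV the W-coordinate is zero; dropping P's W-weight 1/9 and renormalizing the remaining 2/3 : 2/9 gives weights 3/4, 1/4 on U, V.
Q = (3/4)·(8, -3) + (1/4)·(-4, 2) = (5, -7/4).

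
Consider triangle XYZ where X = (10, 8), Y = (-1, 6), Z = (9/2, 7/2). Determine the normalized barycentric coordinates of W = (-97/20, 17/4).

Signed area of the reference triangle: [XYZ] = ½·(10·(6−(7/2)) + (-1)·(7/2−8) + (9/2)·(8−6)) = ½·(25 + 9/2 + 9) = 77/4.
[WYZ] = ½·((-97/20)·(6−(7/2)) + (-1)·(7/2−(17/4)) + (9/2)·(17/4−6)) = ½·(-97/8 + 3/4 − 63/8) = -77/8, so the X-coordinate is (-77/8)/(77/4) = -1/2.
[XWZ] = ½·(10·(17/4−(7/2)) + (-97/20)·(7/2−8) + (9/2)·(8−(17/4))) = ½·(15/2 + 873/40 + 135/8) = 231/10, so the Y-coordinate is 6/5.
[XYW] = ½·(10·(6−(17/4)) + (-1)·(17/4−8) + (-97/20)·(8−6)) = ½·(35/2 + 15/4 − 97/10) = 231/40, so the Z-coordinate is 3/10.
Check: -1/2 + 6/5 + 3/10 = 1.

(-1/2, 6/5, 3/10)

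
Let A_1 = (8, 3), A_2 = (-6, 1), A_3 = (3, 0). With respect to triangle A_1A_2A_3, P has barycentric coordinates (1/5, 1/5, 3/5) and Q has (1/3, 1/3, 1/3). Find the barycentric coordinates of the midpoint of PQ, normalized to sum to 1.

Since both coordinate triples sum to 1, the midpoint's barycentrics are the componentwise average.
(1/5+1/3)/2 = 4/15; similarly 4/15 and 7/15.

(4/15, 4/15, 7/15)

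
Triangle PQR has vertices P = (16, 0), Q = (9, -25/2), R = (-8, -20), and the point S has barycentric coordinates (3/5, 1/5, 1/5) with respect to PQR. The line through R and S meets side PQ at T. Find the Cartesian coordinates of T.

Line RS meets PQ where the R-coordinate vanishes; zeroing S's R-weight and renormalizing leaves P, Q-weights 3/5 : 1/5 → (3/4, 1/4).
So T = (3/4)·P + (1/4)·Q = (57/4, -25/8).

(57/4, -25/8)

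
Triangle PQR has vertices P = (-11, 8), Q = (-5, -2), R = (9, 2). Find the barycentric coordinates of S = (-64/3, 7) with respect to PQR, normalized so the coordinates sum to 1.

(7/6, 1/2, -2/3)

Signed area of the reference triangle: [PQR] = ½·((-11)·(-2−2) + (-5)·(2−8) + 9·(8−(-2))) = ½·(44 + 30 + 90) = 82.
[SQR] = ½·((-64/3)·(-2−2) + (-5)·(2−7) + 9·(7−(-2))) = ½·(256/3 + 25 + 81) = 287/3, so the P-coordinate is (287/3)/82 = 7/6.
[PSR] = ½·((-11)·(7−2) + (-64/3)·(2−8) + 9·(8−7)) = ½·(-55 + 128 + 9) = 41, so the Q-coordinate is 1/2.
[PQS] = ½·((-11)·(-2−7) + (-5)·(7−8) + (-64/3)·(8−(-2))) = ½·(99 + 5 − 640/3) = -164/3, so the R-coordinate is -2/3.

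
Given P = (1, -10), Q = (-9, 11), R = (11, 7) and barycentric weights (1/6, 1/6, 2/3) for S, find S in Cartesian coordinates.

S = (1/6)·P + (1/6)·Q + (2/3)·R.
x-coordinate: (1/6)·1 + (1/6)·(-9) + (2/3)·11 = 6.
y-coordinate: (1/6)·(-10) + (1/6)·11 + (2/3)·7 = 29/6.

(6, 29/6)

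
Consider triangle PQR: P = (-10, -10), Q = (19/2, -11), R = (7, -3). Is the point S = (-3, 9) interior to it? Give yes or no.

no

Barycentric coordinates of S: (100/307, -548/307, 755/307).
The three coordinates are positive, negative, positive; a point is interior exactly when all three are positive.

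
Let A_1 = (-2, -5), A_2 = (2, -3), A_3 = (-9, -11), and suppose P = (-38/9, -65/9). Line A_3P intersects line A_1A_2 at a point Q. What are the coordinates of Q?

Barycentric coordinates of P with respect to A_1A_2A_3: (1/3, 2/9, 4/9).
On side A_1A_2 the A_3-coordinate is zero; dropping P's A_3-weight 4/9 and renormalizing the remaining 1/3 : 2/9 gives weights 3/5, 2/5 on A_1, A_2.
Q = (3/5)·(-2, -5) + (2/5)·(2, -3) = (-2/5, -21/5).

(-2/5, -21/5)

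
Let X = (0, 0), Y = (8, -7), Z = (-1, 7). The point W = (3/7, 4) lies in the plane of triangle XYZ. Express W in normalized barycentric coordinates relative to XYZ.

(1/7, 1/7, 5/7)

Signed area of the reference triangle: [XYZ] = ½·(0·(-7−7) + 8·(7−0) + (-1)·(0−(-7))) = ½·(0 + 56 − 7) = 49/2.
[WYZ] = ½·((3/7)·(-7−7) + 8·(7−4) + (-1)·(4−(-7))) = ½·(-6 + 24 − 11) = 7/2, so the X-coordinate is (7/2)/(49/2) = 1/7.
[XWZ] = ½·(0·(4−7) + (3/7)·(7−0) + (-1)·(0−4)) = ½·(0 + 3 + 4) = 7/2, so the Y-coordinate is 1/7.
[XYW] = ½·(0·(-7−4) + 8·(4−0) + (3/7)·(0−(-7))) = ½·(0 + 32 + 3) = 35/2, so the Z-coordinate is 5/7.
Check: 1/7 + 1/7 + 5/7 = 1.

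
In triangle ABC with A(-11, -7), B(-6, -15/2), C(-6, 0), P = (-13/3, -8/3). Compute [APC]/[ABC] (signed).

2/3

[ABC] = ½·((-11)·(-15/2−0) + (-6)·(0−(-7)) + (-6)·(-7−(-15/2))) = ½·(165/2 − 42 − 3) = 75/4.
[APC] = ½·((-11)·(-8/3−0) + (-13/3)·(0−(-7)) + (-6)·(-7−(-8/3))) = ½·(88/3 − 91/3 + 26) = 25/2, so the ratio is (25/2)/(75/4) = 2/3.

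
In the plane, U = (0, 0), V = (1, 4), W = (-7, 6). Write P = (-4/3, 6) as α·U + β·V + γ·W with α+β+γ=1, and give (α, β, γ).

(-1/3, 1, 1/3)

Signed area of the reference triangle: [UVW] = ½·(0·(4−6) + 1·(6−0) + (-7)·(0−4)) = ½·(0 + 6 + 28) = 17.
[PVW] = ½·((-4/3)·(4−6) + 1·(6−6) + (-7)·(6−4)) = ½·(8/3 + 0 − 14) = -17/3, so the U-coordinate is (-17/3)/17 = -1/3.
[UPW] = ½·(0·(6−6) + (-4/3)·(6−0) + (-7)·(0−6)) = ½·(0 − 8 + 42) = 17, so the V-coordinate is 1.
[UVP] = ½·(0·(4−6) + 1·(6−0) + (-4/3)·(0−4)) = ½·(0 + 6 + 16/3) = 17/3, so the W-coordinate is 1/3.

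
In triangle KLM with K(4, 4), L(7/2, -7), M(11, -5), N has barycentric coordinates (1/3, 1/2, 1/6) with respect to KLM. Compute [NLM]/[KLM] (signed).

1/3

The signed ratio [NLM]/[KLM] equals the barycentric coordinate of N at vertex K, which is 1/3.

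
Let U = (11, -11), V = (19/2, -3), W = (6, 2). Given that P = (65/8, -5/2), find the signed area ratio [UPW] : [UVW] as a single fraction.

[UVW] = ½·(11·(-3−2) + (19/2)·(2−(-11)) + 6·(-11−(-3))) = ½·(-55 + 247/2 − 48) = 41/4.
[UPW] = ½·(11·(-5/2−2) + (65/8)·(2−(-11)) + 6·(-11−(-5/2))) = ½·(-99/2 + 845/8 − 51) = 41/16, so the ratio is (41/16)/(41/4) = 1/4.

1/4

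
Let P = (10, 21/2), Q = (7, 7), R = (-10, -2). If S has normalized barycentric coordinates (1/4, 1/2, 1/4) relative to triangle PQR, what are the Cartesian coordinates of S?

(7/2, 45/8)

S = (1/4)·P + (1/2)·Q + (1/4)·R.
x-coordinate: (1/4)·10 + (1/2)·7 + (1/4)·(-10) = 7/2.
y-coordinate: (1/4)·(21/2) + (1/2)·7 + (1/4)·(-2) = 45/8.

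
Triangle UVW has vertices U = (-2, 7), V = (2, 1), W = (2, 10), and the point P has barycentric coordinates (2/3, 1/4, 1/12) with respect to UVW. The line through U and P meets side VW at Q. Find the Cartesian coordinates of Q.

Line UP meets VW where the U-coordinate vanishes; zeroing P's U-weight and renormalizing leaves V, W-weights 1/4 : 1/12 → (3/4, 1/4).
So Q = (3/4)·V + (1/4)·W = (2, 13/4).

(2, 13/4)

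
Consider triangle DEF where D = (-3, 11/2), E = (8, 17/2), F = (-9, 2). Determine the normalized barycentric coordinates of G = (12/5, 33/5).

Signed area of the reference triangle: [DEF] = ½·((-3)·(17/2−2) + 8·(2−(11/2)) + (-9)·(11/2−(17/2))) = ½·(-39/2 − 28 + 27) = -41/4.
[GEF] = ½·((12/5)·(17/2−2) + 8·(2−(33/5)) + (-9)·(33/5−(17/2))) = ½·(78/5 − 184/5 + 171/10) = -41/20, so the D-coordinate is (-41/20)/(-41/4) = 1/5.
[DGF] = ½·((-3)·(33/5−2) + (12/5)·(2−(11/2)) + (-9)·(11/2−(33/5))) = ½·(-69/5 − 42/5 + 99/10) = -123/20, so the E-coordinate is 3/5.
[DEG] = ½·((-3)·(17/2−(33/5)) + 8·(33/5−(11/2)) + (12/5)·(11/2−(17/2))) = ½·(-57/10 + 44/5 − 36/5) = -41/20, so the F-coordinate is 1/5.

(1/5, 3/5, 1/5)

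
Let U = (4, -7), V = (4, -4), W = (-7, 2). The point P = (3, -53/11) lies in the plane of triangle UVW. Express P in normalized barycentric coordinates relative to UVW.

(5/11, 5/11, 1/11)

Signed area of the reference triangle: [UVW] = ½·(4·(-4−2) + 4·(2−(-7)) + (-7)·(-7−(-4))) = ½·(-24 + 36 + 21) = 33/2.
[PVW] = ½·(3·(-4−2) + 4·(2−(-53/11)) + (-7)·(-53/11−(-4))) = ½·(-18 + 300/11 + 63/11) = 15/2, so the U-coordinate is (15/2)/(33/2) = 5/11.
[UPW] = ½·(4·(-53/11−2) + 3·(2−(-7)) + (-7)·(-7−(-53/11))) = ½·(-300/11 + 27 + 168/11) = 15/2, so the V-coordinate is 5/11.
[UVP] = ½·(4·(-4−(-53/11)) + 4·(-53/11−(-7)) + 3·(-7−(-4))) = ½·(36/11 + 96/11 − 9) = 3/2, so the W-coordinate is 1/11.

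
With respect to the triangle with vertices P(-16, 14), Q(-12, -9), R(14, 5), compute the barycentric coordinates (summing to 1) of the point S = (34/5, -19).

Signed area of the reference triangle: [PQR] = ½·((-16)·(-9−5) + (-12)·(5−14) + 14·(14−(-9))) = ½·(224 + 108 + 322) = 327.
[SQR] = ½·((34/5)·(-9−5) + (-12)·(5−(-19)) + 14·(-19−(-9))) = ½·(-476/5 − 288 − 140) = -1308/5, so the P-coordinate is (-1308/5)/327 = -4/5.
[PSR] = ½·((-16)·(-19−5) + (34/5)·(5−14) + 14·(14−(-19))) = ½·(384 − 306/5 + 462) = 1962/5, so the Q-coordinate is 6/5.
[PQS] = ½·((-16)·(-9−(-19)) + (-12)·(-19−14) + (34/5)·(14−(-9))) = ½·(-160 + 396 + 782/5) = 981/5, so the R-coordinate is 3/5.

(-4/5, 6/5, 3/5)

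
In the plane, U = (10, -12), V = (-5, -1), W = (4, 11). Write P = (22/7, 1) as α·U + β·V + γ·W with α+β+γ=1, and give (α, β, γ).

Signed area of the reference triangle: [UVW] = ½·(10·(-1−11) + (-5)·(11−(-12)) + 4·(-12−(-1))) = ½·(-120 − 115 − 44) = -279/2.
[PVW] = ½·((22/7)·(-1−11) + (-5)·(11−1) + 4·(1−(-1))) = ½·(-264/7 − 50 + 8) = -279/7, so the U-coordinate is (-279/7)/(-279/2) = 2/7.
[UPW] = ½·(10·(1−11) + (22/7)·(11−(-12)) + 4·(-12−1)) = ½·(-100 + 506/7 − 52) = -279/7, so the V-coordinate is 2/7.
[UVP] = ½·(10·(-1−1) + (-5)·(1−(-12)) + (22/7)·(-12−(-1))) = ½·(-20 − 65 − 242/7) = -837/14, so the W-coordinate is 3/7.

(2/7, 2/7, 3/7)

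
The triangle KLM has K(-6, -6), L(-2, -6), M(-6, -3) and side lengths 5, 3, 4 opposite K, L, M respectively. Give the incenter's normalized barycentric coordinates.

The incenter has barycentric coordinates proportional to the opposite side lengths: (5 : 3 : 4).
Normalizing by 5+3+4 = 12 gives (5/12, 1/4, 1/3).

(5/12, 1/4, 1/3)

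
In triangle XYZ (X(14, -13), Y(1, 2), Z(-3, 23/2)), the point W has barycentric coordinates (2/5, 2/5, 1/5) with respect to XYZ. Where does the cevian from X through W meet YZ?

Line XW meets YZ where the X-coordinate vanishes; zeroing W's X-weight and renormalizing leaves Y, Z-weights 2/5 : 1/5 → (2/3, 1/3).
So V = (2/3)·Y + (1/3)·Z = (-1/3, 31/6).

(-1/3, 31/6)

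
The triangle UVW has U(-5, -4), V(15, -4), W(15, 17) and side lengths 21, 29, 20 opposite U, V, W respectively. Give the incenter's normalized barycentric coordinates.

(3/10, 29/70, 2/7)

The incenter has barycentric coordinates proportional to the opposite side lengths: (21 : 29 : 20).
Normalizing by 21+29+20 = 70 gives (3/10, 29/70, 2/7).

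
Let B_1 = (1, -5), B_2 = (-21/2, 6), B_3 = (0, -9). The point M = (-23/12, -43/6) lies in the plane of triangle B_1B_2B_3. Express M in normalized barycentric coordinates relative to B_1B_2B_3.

(-1/6, 1/6, 1)

Signed area of the reference triangle: [B_1B_2B_3] = ½·(1·(6−(-9)) + (-21/2)·(-9−(-5)) + 0·(-5−6)) = ½·(15 + 42 + 0) = 57/2.
[MB_2B_3] = ½·((-23/12)·(6−(-9)) + (-21/2)·(-9−(-43/6)) + 0·(-43/6−6)) = ½·(-115/4 + 77/4 + 0) = -19/4, so the B_1-coordinate is (-19/4)/(57/2) = -1/6.
[B_1MB_3] = ½·(1·(-43/6−(-9)) + (-23/12)·(-9−(-5)) + 0·(-5−(-43/6))) = ½·(11/6 + 23/3 + 0) = 19/4, so the B_2-coordinate is 1/6.
[B_1B_2M] = ½·(1·(6−(-43/6)) + (-21/2)·(-43/6−(-5)) + (-23/12)·(-5−6)) = ½·(79/6 + 91/4 + 253/12) = 57/2, so the B_3-coordinate is 1.
Check: -1/6 + 1/6 + 1 = 1.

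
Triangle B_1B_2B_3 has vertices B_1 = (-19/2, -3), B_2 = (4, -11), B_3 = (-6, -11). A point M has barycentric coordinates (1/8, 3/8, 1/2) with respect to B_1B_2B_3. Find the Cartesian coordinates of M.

(-43/16, -10)

M = (1/8)·B_1 + (3/8)·B_2 + (1/2)·B_3.
x-coordinate: (1/8)·(-19/2) + (3/8)·4 + (1/2)·(-6) = -43/16.
y-coordinate: (1/8)·(-3) + (3/8)·(-11) + (1/2)·(-11) = -10.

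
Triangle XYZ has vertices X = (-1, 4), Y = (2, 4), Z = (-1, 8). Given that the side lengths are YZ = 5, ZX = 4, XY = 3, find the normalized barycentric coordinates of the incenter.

The incenter has barycentric coordinates proportional to the opposite side lengths: (5 : 4 : 3).
Normalizing by 5+4+3 = 12 gives (5/12, 1/3, 1/4).

(5/12, 1/3, 1/4)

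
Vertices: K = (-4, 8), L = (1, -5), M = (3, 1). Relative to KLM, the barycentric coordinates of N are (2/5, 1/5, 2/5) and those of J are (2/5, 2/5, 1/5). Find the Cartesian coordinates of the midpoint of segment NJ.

(-2/5, 2)

Barycentric coordinates of the midpoint are the average: (2/5, 3/10, 3/10).
Converting: (2/5)·K + (3/10)·L + (3/10)·M = (-2/5, 2).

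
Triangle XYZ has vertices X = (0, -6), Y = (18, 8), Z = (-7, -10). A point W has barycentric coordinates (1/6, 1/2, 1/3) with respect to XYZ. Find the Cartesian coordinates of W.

W = (1/6)·X + (1/2)·Y + (1/3)·Z.
x-coordinate: (1/6)·0 + (1/2)·18 + (1/3)·(-7) = 20/3.
y-coordinate: (1/6)·(-6) + (1/2)·8 + (1/3)·(-10) = -1/3.

(20/3, -1/3)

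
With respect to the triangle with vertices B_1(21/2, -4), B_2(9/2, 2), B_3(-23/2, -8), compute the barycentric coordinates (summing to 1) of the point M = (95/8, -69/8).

Signed area of the reference triangle: [B_1B_2B_3] = ½·((21/2)·(2−(-8)) + (9/2)·(-8−(-4)) + (-23/2)·(-4−2)) = ½·(105 − 18 + 69) = 78.
[MB_2B_3] = ½·((95/8)·(2−(-8)) + (9/2)·(-8−(-69/8)) + (-23/2)·(-69/8−2)) = ½·(475/4 + 45/16 + 1955/16) = 975/8, so the B_1-coordinate is (975/8)/78 = 25/16.
[B_1MB_3] = ½·((21/2)·(-69/8−(-8)) + (95/8)·(-8−(-4)) + (-23/2)·(-4−(-69/8))) = ½·(-105/16 − 95/2 − 851/16) = -429/8, so the B_2-coordinate is -11/16.
[B_1B_2M] = ½·((21/2)·(2−(-69/8)) + (9/2)·(-69/8−(-4)) + (95/8)·(-4−2)) = ½·(1785/16 − 333/16 − 285/4) = 39/4, so the B_3-coordinate is 1/8.

(25/16, -11/16, 1/8)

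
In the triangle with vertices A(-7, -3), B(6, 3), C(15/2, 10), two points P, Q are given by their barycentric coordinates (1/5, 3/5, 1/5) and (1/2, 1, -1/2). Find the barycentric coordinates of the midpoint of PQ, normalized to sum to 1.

Since both coordinate triples sum to 1, the midpoint's barycentrics are the componentwise average.
(1/5+1/2)/2 = 7/20; similarly 4/5 and -3/20.

(7/20, 4/5, -3/20)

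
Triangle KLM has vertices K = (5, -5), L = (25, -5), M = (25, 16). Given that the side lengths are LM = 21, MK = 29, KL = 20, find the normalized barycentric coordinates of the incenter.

The incenter has barycentric coordinates proportional to the opposite side lengths: (21 : 29 : 20).
Normalizing by 21+29+20 = 70 gives (3/10, 29/70, 2/7).

(3/10, 29/70, 2/7)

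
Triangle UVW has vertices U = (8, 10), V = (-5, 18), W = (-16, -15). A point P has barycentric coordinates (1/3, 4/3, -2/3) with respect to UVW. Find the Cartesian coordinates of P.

P = (1/3)·U + (4/3)·V + (-2/3)·W.
x-coordinate: (1/3)·8 + (4/3)·(-5) + (-2/3)·(-16) = 20/3.
y-coordinate: (1/3)·10 + (4/3)·18 + (-2/3)·(-15) = 112/3.

(20/3, 112/3)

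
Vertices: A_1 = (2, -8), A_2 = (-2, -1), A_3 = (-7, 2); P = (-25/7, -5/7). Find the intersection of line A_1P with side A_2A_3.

(-9/2, 1/2)

Barycentric coordinates of P with respect to A_1A_2A_3: (1/7, 3/7, 3/7).
On side A_2A_3 the A_1-coordinate is zero; dropping P's A_1-weight 1/7 and renormalizing the remaining 3/7 : 3/7 gives weights 1/2, 1/2 on A_2, A_3.
Q = (1/2)·(-2, -1) + (1/2)·(-7, 2) = (-9/2, 1/2).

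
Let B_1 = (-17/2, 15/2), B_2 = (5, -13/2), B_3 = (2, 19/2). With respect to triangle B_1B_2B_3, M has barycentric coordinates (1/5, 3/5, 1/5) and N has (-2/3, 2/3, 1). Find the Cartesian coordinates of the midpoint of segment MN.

(127/20, -1/6)

Barycentric coordinates of the midpoint are the average: (-7/30, 19/30, 3/5).
Converting: (-7/30)·B_1 + (19/30)·B_2 + (3/5)·B_3 = (127/20, -1/6).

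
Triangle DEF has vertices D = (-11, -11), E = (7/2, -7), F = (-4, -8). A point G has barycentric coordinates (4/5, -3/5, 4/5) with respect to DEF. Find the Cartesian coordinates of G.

(-141/10, -11)

G = (4/5)·D + (-3/5)·E + (4/5)·F.
x-coordinate: (4/5)·(-11) + (-3/5)·(7/2) + (4/5)·(-4) = -141/10.
y-coordinate: (4/5)·(-11) + (-3/5)·(-7) + (4/5)·(-8) = -11.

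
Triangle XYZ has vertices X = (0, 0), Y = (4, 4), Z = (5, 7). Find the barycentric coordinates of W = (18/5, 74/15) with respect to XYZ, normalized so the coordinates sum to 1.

Signed area of the reference triangle: [XYZ] = ½·(0·(4−7) + 4·(7−0) + 5·(0−4)) = ½·(0 + 28 − 20) = 4.
[WYZ] = ½·((18/5)·(4−7) + 4·(7−(74/15)) + 5·(74/15−4)) = ½·(-54/5 + 124/15 + 14/3) = 16/15, so the X-coordinate is (16/15)/4 = 4/15.
[XWZ] = ½·(0·(74/15−7) + (18/5)·(7−0) + 5·(0−(74/15))) = ½·(0 + 126/5 − 74/3) = 4/15, so the Y-coordinate is 1/15.
[XYW] = ½·(0·(4−(74/15)) + 4·(74/15−0) + (18/5)·(0−4)) = ½·(0 + 296/15 − 72/5) = 8/3, so the Z-coordinate is 2/3.
Check: 4/15 + 1/15 + 2/3 = 1.

(4/15, 1/15, 2/3)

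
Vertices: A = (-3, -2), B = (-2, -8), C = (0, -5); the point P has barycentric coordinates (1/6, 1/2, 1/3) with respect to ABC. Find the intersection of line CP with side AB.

Line CP meets AB where the C-coordinate vanishes; zeroing P's C-weight and renormalizing leaves A, B-weights 1/6 : 1/2 → (1/4, 3/4).
So Q = (1/4)·A + (3/4)·B = (-9/4, -13/2).

(-9/4, -13/2)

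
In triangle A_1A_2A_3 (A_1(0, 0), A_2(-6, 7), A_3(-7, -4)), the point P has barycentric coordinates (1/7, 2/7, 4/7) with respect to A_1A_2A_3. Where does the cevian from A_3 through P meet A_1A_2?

(-4, 14/3)

Line A_3P meets A_1A_2 where the A_3-coordinate vanishes; zeroing P's A_3-weight and renormalizing leaves A_1, A_2-weights 1/7 : 2/7 → (1/3, 2/3).
So Q = (1/3)·A_1 + (2/3)·A_2 = (-4, 14/3).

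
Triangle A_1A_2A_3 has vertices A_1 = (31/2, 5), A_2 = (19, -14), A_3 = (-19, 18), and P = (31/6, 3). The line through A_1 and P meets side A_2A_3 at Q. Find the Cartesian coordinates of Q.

Barycentric coordinates of P with respect to A_1A_2A_3: (1/3, 1/3, 1/3).
On side A_2A_3 the A_1-coordinate is zero; dropping P's A_1-weight 1/3 and renormalizing the remaining 1/3 : 1/3 gives weights 1/2, 1/2 on A_2, A_3.
Q = (1/2)·(19, -14) + (1/2)·(-19, 18) = (0, 2).

(0, 2)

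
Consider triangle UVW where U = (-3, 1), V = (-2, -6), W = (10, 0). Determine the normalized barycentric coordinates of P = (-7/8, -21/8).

(3/8, 1/2, 1/8)

Signed area of the reference triangle: [UVW] = ½·((-3)·(-6−0) + (-2)·(0−1) + 10·(1−(-6))) = ½·(18 + 2 + 70) = 45.
[PVW] = ½·((-7/8)·(-6−0) + (-2)·(0−(-21/8)) + 10·(-21/8−(-6))) = ½·(21/4 − 21/4 + 135/4) = 135/8, so the U-coordinate is (135/8)/45 = 3/8.
[UPW] = ½·((-3)·(-21/8−0) + (-7/8)·(0−1) + 10·(1−(-21/8))) = ½·(63/8 + 7/8 + 145/4) = 45/2, so the V-coordinate is 1/2.
[UVP] = ½·((-3)·(-6−(-21/8)) + (-2)·(-21/8−1) + (-7/8)·(1−(-6))) = ½·(81/8 + 29/4 − 49/8) = 45/8, so the W-coordinate is 1/8.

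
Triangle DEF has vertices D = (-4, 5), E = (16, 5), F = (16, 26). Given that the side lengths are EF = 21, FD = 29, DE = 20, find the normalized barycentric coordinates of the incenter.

(3/10, 29/70, 2/7)

The incenter has barycentric coordinates proportional to the opposite side lengths: (21 : 29 : 20).
Normalizing by 21+29+20 = 70 gives (3/10, 29/70, 2/7).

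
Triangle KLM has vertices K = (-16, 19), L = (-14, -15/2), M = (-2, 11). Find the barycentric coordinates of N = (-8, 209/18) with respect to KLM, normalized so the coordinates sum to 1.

(1/3, 1/9, 5/9)

Signed area of the reference triangle: [KLM] = ½·((-16)·(-15/2−11) + (-14)·(11−19) + (-2)·(19−(-15/2))) = ½·(296 + 112 − 53) = 355/2.
[NLM] = ½·((-8)·(-15/2−11) + (-14)·(11−(209/18)) + (-2)·(209/18−(-15/2))) = ½·(148 + 77/9 − 344/9) = 355/6, so the K-coordinate is (355/6)/(355/2) = 1/3.
[KNM] = ½·((-16)·(209/18−11) + (-8)·(11−19) + (-2)·(19−(209/18))) = ½·(-88/9 + 64 − 133/9) = 355/18, so the L-coordinate is 1/9.
[KLN] = ½·((-16)·(-15/2−(209/18)) + (-14)·(209/18−19) + (-8)·(19−(-15/2))) = ½·(2752/9 + 931/9 − 212) = 1775/18, so the M-coordinate is 5/9.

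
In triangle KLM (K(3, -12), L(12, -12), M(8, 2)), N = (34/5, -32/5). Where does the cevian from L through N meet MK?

(11/2, -5)

Barycentric coordinates of N with respect to KLM: (2/5, 1/5, 2/5).
On side MK the L-coordinate is zero; dropping N's L-weight 1/5 and renormalizing the remaining 2/5 : 2/5 gives weights 1/2, 1/2 on M, K.
J = (1/2)·(8, 2) + (1/2)·(3, -12) = (11/2, -5).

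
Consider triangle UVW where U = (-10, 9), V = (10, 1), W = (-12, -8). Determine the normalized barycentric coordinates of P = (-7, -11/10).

Signed area of the reference triangle: [UVW] = ½·((-10)·(1−(-8)) + 10·(-8−9) + (-12)·(9−1)) = ½·(-90 − 170 − 96) = -178.
[PVW] = ½·((-7)·(1−(-8)) + 10·(-8−(-11/10)) + (-12)·(-11/10−1)) = ½·(-63 − 69 + 126/5) = -267/5, so the U-coordinate is (-267/5)/(-178) = 3/10.
[UPW] = ½·((-10)·(-11/10−(-8)) + (-7)·(-8−9) + (-12)·(9−(-11/10))) = ½·(-69 + 119 − 606/5) = -178/5, so the V-coordinate is 1/5.
[UVP] = ½·((-10)·(1−(-11/10)) + 10·(-11/10−9) + (-7)·(9−1)) = ½·(-21 − 101 − 56) = -89, so the W-coordinate is 1/2.

(3/10, 1/5, 1/2)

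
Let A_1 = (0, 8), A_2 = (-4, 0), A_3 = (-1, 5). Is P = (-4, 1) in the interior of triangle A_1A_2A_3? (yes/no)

no

Barycentric coordinates of P: (3/4, 5/4, -1).
The three coordinates are positive, positive, negative; a point is interior exactly when all three are positive.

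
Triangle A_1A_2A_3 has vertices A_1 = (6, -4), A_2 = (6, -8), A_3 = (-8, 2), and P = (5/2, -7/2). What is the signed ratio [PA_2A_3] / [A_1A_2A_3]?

1/2

[A_1A_2A_3] = ½·(6·(-8−2) + 6·(2−(-4)) + (-8)·(-4−(-8))) = ½·(-60 + 36 − 32) = -28.
[PA_2A_3] = ½·((5/2)·(-8−2) + 6·(2−(-7/2)) + (-8)·(-7/2−(-8))) = ½·(-25 + 33 − 36) = -14, so the ratio is (-14)/(-28) = 1/2.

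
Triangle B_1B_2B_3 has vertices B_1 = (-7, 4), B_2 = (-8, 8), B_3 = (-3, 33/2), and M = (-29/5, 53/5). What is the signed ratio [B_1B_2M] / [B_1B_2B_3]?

[B_1B_2B_3] = ½·((-7)·(8−(33/2)) + (-8)·(33/2−4) + (-3)·(4−8)) = ½·(119/2 − 100 + 12) = -57/4.
[B_1B_2M] = ½·((-7)·(8−(53/5)) + (-8)·(53/5−4) + (-29/5)·(4−8)) = ½·(91/5 − 264/5 + 116/5) = -57/10, so the ratio is (-57/10)/(-57/4) = 2/5.

2/5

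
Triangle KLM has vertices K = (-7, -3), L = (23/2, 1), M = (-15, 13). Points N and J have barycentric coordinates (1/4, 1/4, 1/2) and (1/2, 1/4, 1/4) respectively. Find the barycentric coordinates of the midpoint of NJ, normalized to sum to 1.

Since both coordinate triples sum to 1, the midpoint's barycentrics are the componentwise average.
(1/4+1/2)/2 = 3/8; similarly 1/4 and 3/8.

(3/8, 1/4, 3/8)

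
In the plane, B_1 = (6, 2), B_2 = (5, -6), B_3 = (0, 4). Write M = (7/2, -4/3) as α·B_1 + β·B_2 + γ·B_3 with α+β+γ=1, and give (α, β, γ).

(1/6, 1/2, 1/3)

Signed area of the reference triangle: [B_1B_2B_3] = ½·(6·(-6−4) + 5·(4−2) + 0·(2−(-6))) = ½·(-60 + 10 + 0) = -25.
[MB_2B_3] = ½·((7/2)·(-6−4) + 5·(4−(-4/3)) + 0·(-4/3−(-6))) = ½·(-35 + 80/3 + 0) = -25/6, so the B_1-coordinate is (-25/6)/(-25) = 1/6.
[B_1MB_3] = ½·(6·(-4/3−4) + (7/2)·(4−2) + 0·(2−(-4/3))) = ½·(-32 + 7 + 0) = -25/2, so the B_2-coordinate is 1/2.
[B_1B_2M] = ½·(6·(-6−(-4/3)) + 5·(-4/3−2) + (7/2)·(2−(-6))) = ½·(-28 − 50/3 + 28) = -25/3, so the B_3-coordinate is 1/3.
Check: 1/6 + 1/2 + 1/3 = 1.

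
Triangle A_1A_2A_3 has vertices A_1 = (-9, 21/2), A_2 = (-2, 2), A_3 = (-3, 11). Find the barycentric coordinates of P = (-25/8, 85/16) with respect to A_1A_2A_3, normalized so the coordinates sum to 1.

Signed area of the reference triangle: [A_1A_2A_3] = ½·((-9)·(2−11) + (-2)·(11−(21/2)) + (-3)·(21/2−2)) = ½·(81 − 1 − 51/2) = 109/4.
[PA_2A_3] = ½·((-25/8)·(2−11) + (-2)·(11−(85/16)) + (-3)·(85/16−2)) = ½·(225/8 − 91/8 − 159/16) = 109/32, so the A_1-coordinate is (109/32)/(109/4) = 1/8.
[A_1PA_3] = ½·((-9)·(85/16−11) + (-25/8)·(11−(21/2)) + (-3)·(21/2−(85/16))) = ½·(819/16 − 25/16 − 249/16) = 545/32, so the A_2-coordinate is 5/8.
[A_1A_2P] = ½·((-9)·(2−(85/16)) + (-2)·(85/16−(21/2)) + (-25/8)·(21/2−2)) = ½·(477/16 + 83/8 − 425/16) = 109/16, so the A_3-coordinate is 1/4.
Check: 1/8 + 5/8 + 1/4 = 1.

(1/8, 5/8, 1/4)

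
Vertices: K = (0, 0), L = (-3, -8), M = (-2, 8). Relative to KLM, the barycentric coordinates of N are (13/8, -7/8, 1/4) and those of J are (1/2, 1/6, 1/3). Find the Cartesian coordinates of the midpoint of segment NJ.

(23/48, 31/6)

Barycentric coordinates of the midpoint are the average: (17/16, -17/48, 7/24).
Converting: (17/16)·K + (-17/48)·L + (7/24)·M = (23/48, 31/6).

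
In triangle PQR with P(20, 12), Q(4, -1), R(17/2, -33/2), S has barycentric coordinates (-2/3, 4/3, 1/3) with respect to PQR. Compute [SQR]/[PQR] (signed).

-2/3

The signed ratio [SQR]/[PQR] equals the barycentric coordinate of S at vertex P, which is -2/3.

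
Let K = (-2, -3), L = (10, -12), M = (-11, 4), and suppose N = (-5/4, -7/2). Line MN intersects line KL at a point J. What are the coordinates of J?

Barycentric coordinates of N with respect to KLM: (1/2, 1/4, 1/4).
On side KL the M-coordinate is zero; dropping N's M-weight 1/4 and renormalizing the remaining 1/2 : 1/4 gives weights 2/3, 1/3 on K, L.
J = (2/3)·(-2, -3) + (1/3)·(10, -12) = (2, -6).

(2, -6)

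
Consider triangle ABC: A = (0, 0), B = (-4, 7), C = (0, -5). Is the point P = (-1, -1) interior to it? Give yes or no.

yes

Barycentric coordinates of P: (1/5, 1/4, 11/20).
The three coordinates are positive, positive, positive; a point is interior exactly when all three are positive.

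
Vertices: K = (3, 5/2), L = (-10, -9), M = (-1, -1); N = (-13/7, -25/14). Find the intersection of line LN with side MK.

(7/5, 11/10)

Barycentric coordinates of N with respect to KLM: (3/7, 2/7, 2/7).
On side MK the L-coordinate is zero; dropping N's L-weight 2/7 and renormalizing the remaining 2/7 : 3/7 gives weights 2/5, 3/5 on M, K.
J = (2/5)·(-1, -1) + (3/5)·(3, 5/2) = (7/5, 11/10).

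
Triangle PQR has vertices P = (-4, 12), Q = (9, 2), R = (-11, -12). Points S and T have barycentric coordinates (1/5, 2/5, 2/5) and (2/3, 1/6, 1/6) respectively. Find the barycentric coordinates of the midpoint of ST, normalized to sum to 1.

(13/30, 17/60, 17/60)

Since both coordinate triples sum to 1, the midpoint's barycentrics are the componentwise average.
(1/5+2/3)/2 = 13/30; similarly 17/60 and 17/60.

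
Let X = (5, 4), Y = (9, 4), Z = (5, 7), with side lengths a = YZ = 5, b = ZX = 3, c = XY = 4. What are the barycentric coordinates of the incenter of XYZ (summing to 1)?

(5/12, 1/4, 1/3)

The incenter has barycentric coordinates proportional to the opposite side lengths: (5 : 3 : 4).
Normalizing by 5+3+4 = 12 gives (5/12, 1/4, 1/3).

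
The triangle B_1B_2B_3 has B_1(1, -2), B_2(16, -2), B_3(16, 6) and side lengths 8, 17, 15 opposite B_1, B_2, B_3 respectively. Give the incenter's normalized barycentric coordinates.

The incenter has barycentric coordinates proportional to the opposite side lengths: (8 : 17 : 15).
Normalizing by 8+17+15 = 40 gives (1/5, 17/40, 3/8).

(1/5, 17/40, 3/8)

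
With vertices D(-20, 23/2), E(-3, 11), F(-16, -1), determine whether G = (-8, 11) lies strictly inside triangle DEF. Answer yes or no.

yes

Barycentric coordinates of G: (120/421, 296/421, 5/421).
The three coordinates are positive, positive, positive; a point is interior exactly when all three are positive.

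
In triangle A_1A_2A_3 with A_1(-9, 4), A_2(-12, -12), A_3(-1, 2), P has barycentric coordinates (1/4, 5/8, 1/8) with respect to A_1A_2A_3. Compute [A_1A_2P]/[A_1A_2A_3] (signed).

The signed ratio [A_1A_2P]/[A_1A_2A_3] equals the barycentric coordinate of P at vertex A_3, which is 1/8.

1/8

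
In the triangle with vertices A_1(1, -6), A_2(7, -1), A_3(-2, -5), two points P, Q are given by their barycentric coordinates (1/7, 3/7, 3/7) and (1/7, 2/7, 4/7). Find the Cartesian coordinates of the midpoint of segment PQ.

(23/14, -26/7)

Barycentric coordinates of the midpoint are the average: (1/7, 5/14, 1/2).
Converting: (1/7)·A_1 + (5/14)·A_2 + (1/2)·A_3 = (23/14, -26/7).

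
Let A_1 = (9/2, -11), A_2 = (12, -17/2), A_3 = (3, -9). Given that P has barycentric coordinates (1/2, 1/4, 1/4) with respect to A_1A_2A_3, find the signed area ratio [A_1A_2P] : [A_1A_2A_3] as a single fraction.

The signed ratio [A_1A_2P]/[A_1A_2A_3] equals the barycentric coordinate of P at vertex A_3, which is 1/4.

1/4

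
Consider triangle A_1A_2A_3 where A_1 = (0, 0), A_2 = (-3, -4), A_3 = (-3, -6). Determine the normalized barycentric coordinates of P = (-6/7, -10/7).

Signed area of the reference triangle: [A_1A_2A_3] = ½·(0·(-4−(-6)) + (-3)·(-6−0) + (-3)·(0−(-4))) = ½·(0 + 18 − 12) = 3.
[PA_2A_3] = ½·((-6/7)·(-4−(-6)) + (-3)·(-6−(-10/7)) + (-3)·(-10/7−(-4))) = ½·(-12/7 + 96/7 − 54/7) = 15/7, so the A_1-coordinate is (15/7)/3 = 5/7.
[A_1PA_3] = ½·(0·(-10/7−(-6)) + (-6/7)·(-6−0) + (-3)·(0−(-10/7))) = ½·(0 + 36/7 − 30/7) = 3/7, so the A_2-coordinate is 1/7.
[A_1A_2P] = ½·(0·(-4−(-10/7)) + (-3)·(-10/7−0) + (-6/7)·(0−(-4))) = ½·(0 + 30/7 − 24/7) = 3/7, so the A_3-coordinate is 1/7.
Check: 5/7 + 1/7 + 1/7 = 1.

(5/7, 1/7, 1/7)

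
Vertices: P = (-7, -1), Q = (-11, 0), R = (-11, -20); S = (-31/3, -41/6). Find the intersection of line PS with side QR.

(-11, -8)

Barycentric coordinates of S with respect to PQR: (1/6, 1/2, 1/3).
On side QR the P-coordinate is zero; dropping S's P-weight 1/6 and renormalizing the remaining 1/2 : 1/3 gives weights 3/5, 2/5 on Q, R.
T = (3/5)·(-11, 0) + (2/5)·(-11, -20) = (-11, -8).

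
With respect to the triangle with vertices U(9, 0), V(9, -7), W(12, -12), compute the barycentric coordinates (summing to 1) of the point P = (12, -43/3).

(-1/3, 1/3, 1)

Signed area of the reference triangle: [UVW] = ½·(9·(-7−(-12)) + 9·(-12−0) + 12·(0−(-7))) = ½·(45 − 108 + 84) = 21/2.
[PVW] = ½·(12·(-7−(-12)) + 9·(-12−(-43/3)) + 12·(-43/3−(-7))) = ½·(60 + 21 − 88) = -7/2, so the U-coordinate is (-7/2)/(21/2) = -1/3.
[UPW] = ½·(9·(-43/3−(-12)) + 12·(-12−0) + 12·(0−(-43/3))) = ½·(-21 − 144 + 172) = 7/2, so the V-coordinate is 1/3.
[UVP] = ½·(9·(-7−(-43/3)) + 9·(-43/3−0) + 12·(0−(-7))) = ½·(66 − 129 + 84) = 21/2, so the W-coordinate is 1.
Check: -1/3 + 1/3 + 1 = 1.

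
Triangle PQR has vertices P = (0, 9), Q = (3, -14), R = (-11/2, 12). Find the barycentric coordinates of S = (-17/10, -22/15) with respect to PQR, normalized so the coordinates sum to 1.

Signed area of the reference triangle: [PQR] = ½·(0·(-14−12) + 3·(12−9) + (-11/2)·(9−(-14))) = ½·(0 + 9 − 253/2) = -235/4.
[SQR] = ½·((-17/10)·(-14−12) + 3·(12−(-22/15)) + (-11/2)·(-22/15−(-14))) = ½·(221/5 + 202/5 − 1034/15) = 47/6, so the P-coordinate is (47/6)/(-235/4) = -2/15.
[PSR] = ½·(0·(-22/15−12) + (-17/10)·(12−9) + (-11/2)·(9−(-22/15))) = ½·(0 − 51/10 − 1727/30) = -94/3, so the Q-coordinate is 8/15.
[PQS] = ½·(0·(-14−(-22/15)) + 3·(-22/15−9) + (-17/10)·(9−(-14))) = ½·(0 − 157/5 − 391/10) = -141/4, so the R-coordinate is 3/5.
Check: -2/15 + 8/15 + 3/5 = 1.

(-2/15, 8/15, 3/5)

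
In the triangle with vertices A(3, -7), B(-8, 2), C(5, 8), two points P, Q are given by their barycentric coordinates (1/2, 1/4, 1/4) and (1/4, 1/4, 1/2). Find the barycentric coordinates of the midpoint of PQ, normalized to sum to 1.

(3/8, 1/4, 3/8)

Since both coordinate triples sum to 1, the midpoint's barycentrics are the componentwise average.
(1/2+1/4)/2 = 3/8; similarly 1/4 and 3/8.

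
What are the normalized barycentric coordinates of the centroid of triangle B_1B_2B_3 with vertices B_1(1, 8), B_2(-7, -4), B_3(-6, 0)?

(1/3, 1/3, 1/3)

The centroid is the average of the vertices, so each weight is 1/3.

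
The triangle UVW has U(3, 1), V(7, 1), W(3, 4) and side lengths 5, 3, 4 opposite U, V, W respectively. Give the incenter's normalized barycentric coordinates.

(5/12, 1/4, 1/3)

The incenter has barycentric coordinates proportional to the opposite side lengths: (5 : 3 : 4).
Normalizing by 5+3+4 = 12 gives (5/12, 1/4, 1/3).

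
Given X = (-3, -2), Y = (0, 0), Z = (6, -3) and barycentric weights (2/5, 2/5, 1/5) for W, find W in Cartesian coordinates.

(0, -7/5)

W = (2/5)·X + (2/5)·Y + (1/5)·Z.
x-coordinate: (2/5)·(-3) + (2/5)·0 + (1/5)·6 = 0.
y-coordinate: (2/5)·(-2) + (2/5)·0 + (1/5)·(-3) = -7/5.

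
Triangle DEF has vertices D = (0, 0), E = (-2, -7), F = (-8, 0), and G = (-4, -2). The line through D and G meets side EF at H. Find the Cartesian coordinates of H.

(-28/5, -14/5)

Barycentric coordinates of G with respect to DEF: (2/7, 2/7, 3/7).
On side EF the D-coordinate is zero; dropping G's D-weight 2/7 and renormalizing the remaining 2/7 : 3/7 gives weights 2/5, 3/5 on E, F.
H = (2/5)·(-2, -7) + (3/5)·(-8, 0) = (-28/5, -14/5).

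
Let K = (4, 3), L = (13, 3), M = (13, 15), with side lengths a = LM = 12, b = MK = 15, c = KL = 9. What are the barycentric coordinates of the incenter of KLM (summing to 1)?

The incenter has barycentric coordinates proportional to the opposite side lengths: (12 : 15 : 9).
Normalizing by 12+15+9 = 36 gives (1/3, 5/12, 1/4).

(1/3, 5/12, 1/4)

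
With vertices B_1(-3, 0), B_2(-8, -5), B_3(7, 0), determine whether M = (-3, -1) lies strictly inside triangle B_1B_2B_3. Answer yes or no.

Barycentric coordinates of M: (7/10, 1/5, 1/10).
The three coordinates are positive, positive, positive; a point is interior exactly when all three are positive.

yes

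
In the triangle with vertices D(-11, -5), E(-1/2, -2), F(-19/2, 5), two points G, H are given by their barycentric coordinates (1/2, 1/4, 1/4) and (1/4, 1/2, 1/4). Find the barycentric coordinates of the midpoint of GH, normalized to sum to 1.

(3/8, 3/8, 1/4)

Since both coordinate triples sum to 1, the midpoint's barycentrics are the componentwise average.
(1/2+1/4)/2 = 3/8; similarly 3/8 and 1/4.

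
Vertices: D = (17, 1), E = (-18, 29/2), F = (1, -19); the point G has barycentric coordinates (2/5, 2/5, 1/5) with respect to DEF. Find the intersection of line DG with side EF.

(-35/3, 10/3)

Line DG meets EF where the D-coordinate vanishes; zeroing G's D-weight and renormalizing leaves E, F-weights 2/5 : 1/5 → (2/3, 1/3).
So H = (2/3)·E + (1/3)·F = (-35/3, 10/3).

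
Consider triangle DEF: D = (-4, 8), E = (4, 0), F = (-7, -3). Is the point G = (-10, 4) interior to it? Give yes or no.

Barycentric coordinates of G: (43/56, -27/56, 5/7).
The three coordinates are positive, negative, positive; a point is interior exactly when all three are positive.

no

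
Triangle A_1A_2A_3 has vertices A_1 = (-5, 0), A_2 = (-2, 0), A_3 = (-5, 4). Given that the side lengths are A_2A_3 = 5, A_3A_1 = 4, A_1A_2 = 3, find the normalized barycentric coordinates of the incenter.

The incenter has barycentric coordinates proportional to the opposite side lengths: (5 : 4 : 3).
Normalizing by 5+4+3 = 12 gives (5/12, 1/3, 1/4).

(5/12, 1/3, 1/4)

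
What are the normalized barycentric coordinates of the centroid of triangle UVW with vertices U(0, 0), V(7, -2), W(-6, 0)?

(1/3, 1/3, 1/3)

The centroid is the average of the vertices, so each weight is 1/3.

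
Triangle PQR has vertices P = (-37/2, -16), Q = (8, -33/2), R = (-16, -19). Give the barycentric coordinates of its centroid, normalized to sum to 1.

The centroid is the average of the vertices, so each weight is 1/3.

(1/3, 1/3, 1/3)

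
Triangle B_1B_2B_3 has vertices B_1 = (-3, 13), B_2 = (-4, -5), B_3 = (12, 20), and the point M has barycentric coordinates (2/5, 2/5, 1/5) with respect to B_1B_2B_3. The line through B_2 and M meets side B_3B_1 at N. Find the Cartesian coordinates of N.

(2, 46/3)

Line B_2M meets B_3B_1 where the B_2-coordinate vanishes; zeroing M's B_2-weight and renormalizing leaves B_3, B_1-weights 1/5 : 2/5 → (1/3, 2/3).
So N = (1/3)·B_3 + (2/3)·B_1 = (2, 46/3).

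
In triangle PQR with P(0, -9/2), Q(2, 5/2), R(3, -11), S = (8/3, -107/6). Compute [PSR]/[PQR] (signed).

[PQR] = ½·(0·(5/2−(-11)) + 2·(-11−(-9/2)) + 3·(-9/2−(5/2))) = ½·(0 − 13 − 21) = -17.
[PSR] = ½·(0·(-107/6−(-11)) + (8/3)·(-11−(-9/2)) + 3·(-9/2−(-107/6))) = ½·(0 − 52/3 + 40) = 34/3, so the ratio is (34/3)/(-17) = -2/3.

-2/3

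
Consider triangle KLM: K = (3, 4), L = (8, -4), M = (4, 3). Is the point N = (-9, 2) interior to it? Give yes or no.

no

Barycentric coordinates of N: (95/3, 14/3, -106/3).
The three coordinates are positive, positive, negative; a point is interior exactly when all three are positive.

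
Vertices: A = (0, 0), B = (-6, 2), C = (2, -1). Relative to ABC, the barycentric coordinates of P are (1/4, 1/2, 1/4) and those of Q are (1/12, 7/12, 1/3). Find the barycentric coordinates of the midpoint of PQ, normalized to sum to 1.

(1/6, 13/24, 7/24)

Since both coordinate triples sum to 1, the midpoint's barycentrics are the componentwise average.
(1/4+1/12)/2 = 1/6; similarly 13/24 and 7/24.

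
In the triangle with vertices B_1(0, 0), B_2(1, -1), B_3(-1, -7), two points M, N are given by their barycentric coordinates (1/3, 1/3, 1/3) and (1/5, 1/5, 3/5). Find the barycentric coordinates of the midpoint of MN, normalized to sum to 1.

Since both coordinate triples sum to 1, the midpoint's barycentrics are the componentwise average.
(1/3+1/5)/2 = 4/15; similarly 4/15 and 7/15.

(4/15, 4/15, 7/15)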